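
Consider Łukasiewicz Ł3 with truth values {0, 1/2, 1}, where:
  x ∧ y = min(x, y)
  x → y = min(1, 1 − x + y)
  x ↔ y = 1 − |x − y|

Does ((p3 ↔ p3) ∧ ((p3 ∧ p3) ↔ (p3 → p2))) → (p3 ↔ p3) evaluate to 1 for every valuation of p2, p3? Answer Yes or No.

p2 = 0, p3 = 0 ↦ 1
p2 = 0, p3 = 1/2 ↦ 1
p2 = 0, p3 = 1 ↦ 1
p2 = 1/2, p3 = 0 ↦ 1
p2 = 1/2, p3 = 1/2 ↦ 1
p2 = 1/2, p3 = 1 ↦ 1
p2 = 1, p3 = 0 ↦ 1
p2 = 1, p3 = 1/2 ↦ 1
p2 = 1, p3 = 1 ↦ 1
Every assignment gives a value ≥ 1.

Yes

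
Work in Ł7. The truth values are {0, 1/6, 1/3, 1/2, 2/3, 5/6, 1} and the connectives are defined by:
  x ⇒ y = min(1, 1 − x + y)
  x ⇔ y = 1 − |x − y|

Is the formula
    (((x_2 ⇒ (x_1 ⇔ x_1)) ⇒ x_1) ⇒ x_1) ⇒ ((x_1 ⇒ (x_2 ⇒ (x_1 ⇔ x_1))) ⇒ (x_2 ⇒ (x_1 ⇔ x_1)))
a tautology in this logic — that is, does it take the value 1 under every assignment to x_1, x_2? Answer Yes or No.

At x_1 = 1/2, x_2 = 1/2, for instance:
x_1 ⇔ x_1 = 1/2 ⇔ 1/2 = 1
x_2 ⇒ (x_1 ⇔ x_1) = 1/2 ⇒ 1 = 1
(x_2 ⇒ (x_1 ⇔ x_1)) ⇒ x_1 = 1 ⇒ 1/2 = 1/2
((x_2 ⇒ (x_1 ⇔ x_1)) ⇒ x_1) ⇒ x_1 = 1/2 ⇒ 1/2 = 1
x_1 ⇒ (x_2 ⇒ (x_1 ⇔ x_1)) = 1/2 ⇒ 1 = 1
(x_1 ⇒ (x_2 ⇒ (x_1 ⇔ x_1))) ⇒ (x_2 ⇒ (x_1 ⇔ x_1)) = 1 ⇒ 1 = 1
(((x_2 ⇒ (x_1 ⇔ x_1)) ⇒ x_1) ⇒ x_1) ⇒ ((x_1 ⇒ (x_2 ⇒ (x_1 ⇔ x_1))) ⇒ (x_2 ⇒ (x_1 ⇔ x_1))) = 1 ⇒ 1 = 1
and checking the remaining 48 assignments likewise gives ≥ 1 in every case.

Yes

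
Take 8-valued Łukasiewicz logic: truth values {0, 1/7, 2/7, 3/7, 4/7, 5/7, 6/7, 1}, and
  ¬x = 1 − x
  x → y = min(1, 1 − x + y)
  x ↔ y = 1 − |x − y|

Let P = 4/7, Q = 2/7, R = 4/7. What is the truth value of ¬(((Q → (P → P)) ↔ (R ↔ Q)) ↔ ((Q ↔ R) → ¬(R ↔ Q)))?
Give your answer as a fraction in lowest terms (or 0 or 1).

P → P = 4/7 → 4/7 = 1
Q → (P → P) = 2/7 → 1 = 1
R ↔ Q = 4/7 ↔ 2/7 = 5/7
(Q → (P → P)) ↔ (R ↔ Q) = 1 ↔ 5/7 = 5/7
Q ↔ R = 2/7 ↔ 4/7 = 5/7
R ↔ Q = 4/7 ↔ 2/7 = 5/7
¬(R ↔ Q) = ¬5/7 = 2/7
(Q ↔ R) → ¬(R ↔ Q) = 5/7 → 2/7 = 4/7
((Q → (P → P)) ↔ (R ↔ Q)) ↔ ((Q ↔ R) → ¬(R ↔ Q)) = 5/7 ↔ 4/7 = 6/7
¬(((Q → (P → P)) ↔ (R ↔ Q)) ↔ ((Q ↔ R) → ¬(R ↔ Q))) = ¬6/7 = 1/7

1/7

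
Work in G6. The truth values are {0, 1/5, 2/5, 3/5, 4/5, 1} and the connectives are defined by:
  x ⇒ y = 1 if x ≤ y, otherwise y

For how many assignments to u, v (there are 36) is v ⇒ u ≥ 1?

21

value 1: 21 assignments (counts)
value 4/5: 1 assignment
value 3/5: 2 assignments
value 2/5: 3 assignments
value 1/5: 4 assignments
value 0: 5 assignments
So 21 of the 36 assignments meet the threshold.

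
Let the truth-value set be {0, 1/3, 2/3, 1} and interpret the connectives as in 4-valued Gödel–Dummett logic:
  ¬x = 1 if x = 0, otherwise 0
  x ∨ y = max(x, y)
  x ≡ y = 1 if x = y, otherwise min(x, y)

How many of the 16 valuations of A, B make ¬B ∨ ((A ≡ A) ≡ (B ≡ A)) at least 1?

7

A = 0, B = 0 ↦ 1  ≥
A = 0, B = 1/3 ↦ 0  <
A = 0, B = 2/3 ↦ 0  <
A = 0, B = 1 ↦ 0  <
A = 1/3, B = 0 ↦ 1  ≥
A = 1/3, B = 1/3 ↦ 1  ≥
A = 1/3, B = 2/3 ↦ 1/3  <
A = 1/3, B = 1 ↦ 1/3  <
A = 2/3, B = 0 ↦ 1  ≥
A = 2/3, B = 1/3 ↦ 1/3  <
A = 2/3, B = 2/3 ↦ 1  ≥
A = 2/3, B = 1 ↦ 2/3  <
A = 1, B = 0 ↦ 1  ≥
A = 1, B = 1/3 ↦ 1/3  <
A = 1, B = 2/3 ↦ 2/3  <
A = 1, B = 1 ↦ 1  ≥
So 7 of the 16 assignments meet the threshold.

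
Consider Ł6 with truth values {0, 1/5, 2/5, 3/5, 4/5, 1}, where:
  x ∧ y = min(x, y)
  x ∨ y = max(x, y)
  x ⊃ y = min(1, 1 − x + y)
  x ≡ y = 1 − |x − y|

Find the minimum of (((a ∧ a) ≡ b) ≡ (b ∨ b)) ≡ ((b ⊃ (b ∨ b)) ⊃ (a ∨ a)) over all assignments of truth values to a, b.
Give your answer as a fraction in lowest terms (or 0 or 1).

1/5

Take a = 0, b = 2/5:
a ∧ a = 0 ∧ 0 = 0
(a ∧ a) ≡ b = 0 ≡ 2/5 = 3/5
b ∨ b = 2/5 ∨ 2/5 = 2/5
((a ∧ a) ≡ b) ≡ (b ∨ b) = 3/5 ≡ 2/5 = 4/5
b ∨ b = 2/5 ∨ 2/5 = 2/5
b ⊃ (b ∨ b) = 2/5 ⊃ 2/5 = 1
a ∨ a = 0 ∨ 0 = 0
(b ⊃ (b ∨ b)) ⊃ (a ∨ a) = 1 ⊃ 0 = 0
(((a ∧ a) ≡ b) ≡ (b ∨ b)) ≡ ((b ⊃ (b ∨ b)) ⊃ (a ∨ a)) = 4/5 ≡ 0 = 1/5
No assignment yields a value below 1/5, so this is the minimum.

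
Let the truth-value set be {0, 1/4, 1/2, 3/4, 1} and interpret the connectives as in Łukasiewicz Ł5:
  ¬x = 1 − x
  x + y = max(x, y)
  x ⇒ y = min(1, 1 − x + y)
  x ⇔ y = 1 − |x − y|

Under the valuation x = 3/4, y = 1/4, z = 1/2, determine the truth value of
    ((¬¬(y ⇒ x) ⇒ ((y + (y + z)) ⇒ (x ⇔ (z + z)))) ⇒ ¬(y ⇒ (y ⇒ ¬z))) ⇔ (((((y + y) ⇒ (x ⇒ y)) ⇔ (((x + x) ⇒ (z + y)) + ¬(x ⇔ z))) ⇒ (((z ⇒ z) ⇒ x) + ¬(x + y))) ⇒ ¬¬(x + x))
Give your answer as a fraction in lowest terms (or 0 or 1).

y ⇒ x = 1/4 ⇒ 3/4 = 1
¬(y ⇒ x) = ¬1 = 0
¬¬(y ⇒ x) = ¬0 = 1
y + z = 1/4 + 1/2 = 1/2
y + (y + z) = 1/4 + 1/2 = 1/2
z + z = 1/2 + 1/2 = 1/2
x ⇔ (z + z) = 3/4 ⇔ 1/2 = 3/4
(y + (y + z)) ⇒ (x ⇔ (z + z)) = 1/2 ⇒ 3/4 = 1
¬¬(y ⇒ x) ⇒ ((y + (y + z)) ⇒ (x ⇔ (z + z))) = 1 ⇒ 1 = 1
¬z = ¬1/2 = 1/2
y ⇒ ¬z = 1/4 ⇒ 1/2 = 1
y ⇒ (y ⇒ ¬z) = 1/4 ⇒ 1 = 1
¬(y ⇒ (y ⇒ ¬z)) = ¬1 = 0
(¬¬(y ⇒ x) ⇒ ((y + (y + z)) ⇒ (x ⇔ (z + z)))) ⇒ ¬(y ⇒ (y ⇒ ¬z)) = 1 ⇒ 0 = 0
y + y = 1/4 + 1/4 = 1/4
x ⇒ y = 3/4 ⇒ 1/4 = 1/2
(y + y) ⇒ (x ⇒ y) = 1/4 ⇒ 1/2 = 1
x + x = 3/4 + 3/4 = 3/4
z + y = 1/2 + 1/4 = 1/2
(x + x) ⇒ (z + y) = 3/4 ⇒ 1/2 = 3/4
x ⇔ z = 3/4 ⇔ 1/2 = 3/4
¬(x ⇔ z) = ¬3/4 = 1/4
((x + x) ⇒ (z + y)) + ¬(x ⇔ z) = 3/4 + 1/4 = 3/4
((y + y) ⇒ (x ⇒ y)) ⇔ (((x + x) ⇒ (z + y)) + ¬(x ⇔ z)) = 1 ⇔ 3/4 = 3/4
z ⇒ z = 1/2 ⇒ 1/2 = 1
(z ⇒ z) ⇒ x = 1 ⇒ 3/4 = 3/4
x + y = 3/4 + 1/4 = 3/4
¬(x + y) = ¬3/4 = 1/4
((z ⇒ z) ⇒ x) + ¬(x + y) = 3/4 + 1/4 = 3/4
(((y + y) ⇒ (x ⇒ y)) ⇔ (((x + x) ⇒ (z + y)) + ¬(x ⇔ z))) ⇒ (((z ⇒ z) ⇒ x) + ¬(x + y)) = 3/4 ⇒ 3/4 = 1
x + x = 3/4 + 3/4 = 3/4
¬(x + x) = ¬3/4 = 1/4
¬¬(x + x) = ¬1/4 = 3/4
((((y + y) ⇒ (x ⇒ y)) ⇔ (((x + x) ⇒ (z + y)) + ¬(x ⇔ z))) ⇒ (((z ⇒ z) ⇒ x) + ¬(x + y))) ⇒ ¬¬(x + x) = 1 ⇒ 3/4 = 3/4
((¬¬(y ⇒ x) ⇒ ((y + (y + z)) ⇒ (x ⇔ (z + z)))) ⇒ ¬(y ⇒ (y ⇒ ¬z))) ⇔ (((((y + y) ⇒ (x ⇒ y)) ⇔ (((x + x) ⇒ (z + y)) + ¬(x ⇔ z))) ⇒ (((z ⇒ z) ⇒ x) + ¬(x + y))) ⇒ ¬¬(x + x)) = 0 ⇔ 3/4 = 1/4

1/4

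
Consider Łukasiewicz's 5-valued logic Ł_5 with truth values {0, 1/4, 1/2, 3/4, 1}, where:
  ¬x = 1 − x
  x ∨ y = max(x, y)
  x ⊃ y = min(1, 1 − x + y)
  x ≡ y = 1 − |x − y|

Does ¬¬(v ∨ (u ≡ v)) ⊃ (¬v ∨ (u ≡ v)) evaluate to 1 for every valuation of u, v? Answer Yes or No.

No

Counterexample: take u = 0, v = 3/4.
u ≡ v = 0 ≡ 3/4 = 1/4
v ∨ (u ≡ v) = 3/4 ∨ 1/4 = 3/4
¬(v ∨ (u ≡ v)) = ¬3/4 = 1/4
¬¬(v ∨ (u ≡ v)) = ¬1/4 = 3/4
¬v = ¬3/4 = 1/4
u ≡ v = 0 ≡ 3/4 = 1/4
¬v ∨ (u ≡ v) = 1/4 ∨ 1/4 = 1/4
¬¬(v ∨ (u ≡ v)) ⊃ (¬v ∨ (u ≡ v)) = 3/4 ⊃ 1/4 = 1/2
This gives 1/2 ≠ 1.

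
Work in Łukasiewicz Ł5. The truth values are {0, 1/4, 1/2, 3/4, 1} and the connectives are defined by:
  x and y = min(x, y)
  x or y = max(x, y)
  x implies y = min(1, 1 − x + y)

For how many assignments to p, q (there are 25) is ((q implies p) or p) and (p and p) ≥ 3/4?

10

value 1: 5 assignments (counts)
value 3/4: 5 assignments (counts)
value 1/2: 5 assignments
value 1/4: 5 assignments
value 0: 5 assignments
So 10 of the 25 assignments meet the threshold.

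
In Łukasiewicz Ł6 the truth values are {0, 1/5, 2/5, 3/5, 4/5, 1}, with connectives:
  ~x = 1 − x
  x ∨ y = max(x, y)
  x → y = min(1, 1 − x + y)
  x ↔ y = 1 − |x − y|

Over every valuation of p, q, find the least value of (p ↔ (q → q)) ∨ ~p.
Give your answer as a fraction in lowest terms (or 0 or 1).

Take p = 2/5, q = 0:
q → q = 0 → 0 = 1
p ↔ (q → q) = 2/5 ↔ 1 = 2/5
~p = ~2/5 = 3/5
(p ↔ (q → q)) ∨ ~p = 2/5 ∨ 3/5 = 3/5
No assignment yields a value below 3/5, so this is the minimum.

3/5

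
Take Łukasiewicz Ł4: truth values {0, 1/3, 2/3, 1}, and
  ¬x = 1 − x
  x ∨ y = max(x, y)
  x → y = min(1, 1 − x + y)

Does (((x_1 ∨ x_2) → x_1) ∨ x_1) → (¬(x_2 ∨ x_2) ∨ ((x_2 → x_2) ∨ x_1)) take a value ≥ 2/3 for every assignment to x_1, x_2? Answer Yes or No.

x_1 = 0, x_2 = 0 ↦ 1
x_1 = 0, x_2 = 1/3 ↦ 1
x_1 = 0, x_2 = 2/3 ↦ 1
x_1 = 0, x_2 = 1 ↦ 1
x_1 = 1/3, x_2 = 0 ↦ 1
x_1 = 1/3, x_2 = 1/3 ↦ 1
x_1 = 1/3, x_2 = 2/3 ↦ 1
x_1 = 1/3, x_2 = 1 ↦ 1
x_1 = 2/3, x_2 = 0 ↦ 1
x_1 = 2/3, x_2 = 1/3 ↦ 1
x_1 = 2/3, x_2 = 2/3 ↦ 1
x_1 = 2/3, x_2 = 1 ↦ 1
x_1 = 1, x_2 = 0 ↦ 1
x_1 = 1, x_2 = 1/3 ↦ 1
x_1 = 1, x_2 = 2/3 ↦ 1
x_1 = 1, x_2 = 1 ↦ 1
Every assignment gives a value ≥ 2/3.

Yes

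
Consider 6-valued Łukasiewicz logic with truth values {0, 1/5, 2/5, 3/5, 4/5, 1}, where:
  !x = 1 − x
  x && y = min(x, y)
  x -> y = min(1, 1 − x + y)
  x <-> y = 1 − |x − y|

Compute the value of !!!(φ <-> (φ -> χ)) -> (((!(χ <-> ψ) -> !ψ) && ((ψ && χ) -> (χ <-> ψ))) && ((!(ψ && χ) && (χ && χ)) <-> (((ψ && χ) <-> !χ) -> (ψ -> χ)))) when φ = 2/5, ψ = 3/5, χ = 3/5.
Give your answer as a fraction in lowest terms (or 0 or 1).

φ -> χ = 2/5 -> 3/5 = 1
φ <-> (φ -> χ) = 2/5 <-> 1 = 2/5
!(φ <-> (φ -> χ)) = !2/5 = 3/5
!!(φ <-> (φ -> χ)) = !3/5 = 2/5
!!!(φ <-> (φ -> χ)) = !2/5 = 3/5
χ <-> ψ = 3/5 <-> 3/5 = 1
!(χ <-> ψ) = !1 = 0
!ψ = !3/5 = 2/5
!(χ <-> ψ) -> !ψ = 0 -> 2/5 = 1
ψ && χ = 3/5 && 3/5 = 3/5
χ <-> ψ = 3/5 <-> 3/5 = 1
(ψ && χ) -> (χ <-> ψ) = 3/5 -> 1 = 1
(!(χ <-> ψ) -> !ψ) && ((ψ && χ) -> (χ <-> ψ)) = 1 && 1 = 1
ψ && χ = 3/5 && 3/5 = 3/5
!(ψ && χ) = !3/5 = 2/5
χ && χ = 3/5 && 3/5 = 3/5
!(ψ && χ) && (χ && χ) = 2/5 && 3/5 = 2/5
ψ && χ = 3/5 && 3/5 = 3/5
!χ = !3/5 = 2/5
(ψ && χ) <-> !χ = 3/5 <-> 2/5 = 4/5
ψ -> χ = 3/5 -> 3/5 = 1
((ψ && χ) <-> !χ) -> (ψ -> χ) = 4/5 -> 1 = 1
(!(ψ && χ) && (χ && χ)) <-> (((ψ && χ) <-> !χ) -> (ψ -> χ)) = 2/5 <-> 1 = 2/5
((!(χ <-> ψ) -> !ψ) && ((ψ && χ) -> (χ <-> ψ))) && ((!(ψ && χ) && (χ && χ)) <-> (((ψ && χ) <-> !χ) -> (ψ -> χ))) = 1 && 2/5 = 2/5
!!!(φ <-> (φ -> χ)) -> (((!(χ <-> ψ) -> !ψ) && ((ψ && χ) -> (χ <-> ψ))) && ((!(ψ && χ) && (χ && χ)) <-> (((ψ && χ) <-> !χ) -> (ψ -> χ)))) = 3/5 -> 2/5 = 4/5

4/5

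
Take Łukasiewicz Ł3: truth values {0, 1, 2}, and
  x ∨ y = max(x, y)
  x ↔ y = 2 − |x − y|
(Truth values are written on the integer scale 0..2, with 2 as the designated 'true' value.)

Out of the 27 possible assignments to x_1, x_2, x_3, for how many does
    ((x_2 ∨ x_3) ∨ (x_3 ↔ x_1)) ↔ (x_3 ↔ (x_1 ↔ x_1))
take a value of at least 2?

value 2: 14 assignments (counts)
value 1: 8 assignments
value 0: 5 assignments
So 14 of the 27 assignments meet the threshold.

14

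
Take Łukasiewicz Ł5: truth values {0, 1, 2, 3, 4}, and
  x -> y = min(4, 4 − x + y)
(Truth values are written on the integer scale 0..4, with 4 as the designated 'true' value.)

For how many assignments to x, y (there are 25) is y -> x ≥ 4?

value 4: 15 assignments (counts)
value 3: 4 assignments
value 2: 3 assignments
value 1: 2 assignments
value 0: 1 assignment
So 15 of the 25 assignments meet the threshold.

15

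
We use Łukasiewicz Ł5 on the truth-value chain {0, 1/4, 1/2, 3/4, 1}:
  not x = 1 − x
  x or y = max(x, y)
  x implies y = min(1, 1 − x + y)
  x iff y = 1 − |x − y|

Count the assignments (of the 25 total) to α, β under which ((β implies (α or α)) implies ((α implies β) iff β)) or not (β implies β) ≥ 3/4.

18

value 1: 13 assignments (counts)
value 3/4: 5 assignments (counts)
value 1/2: 4 assignments
value 1/4: 2 assignments
value 0: 1 assignment
So 18 of the 25 assignments meet the threshold.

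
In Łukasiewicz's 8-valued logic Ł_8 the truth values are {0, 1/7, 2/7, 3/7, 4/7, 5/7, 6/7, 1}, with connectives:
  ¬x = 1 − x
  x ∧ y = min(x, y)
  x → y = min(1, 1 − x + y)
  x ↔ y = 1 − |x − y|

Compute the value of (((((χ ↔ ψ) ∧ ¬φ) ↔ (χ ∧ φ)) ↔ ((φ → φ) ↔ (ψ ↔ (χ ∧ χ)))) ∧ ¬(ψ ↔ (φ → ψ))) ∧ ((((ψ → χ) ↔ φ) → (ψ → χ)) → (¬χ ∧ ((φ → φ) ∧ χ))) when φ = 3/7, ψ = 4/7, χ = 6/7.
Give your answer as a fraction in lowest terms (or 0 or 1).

χ ↔ ψ = 6/7 ↔ 4/7 = 5/7
¬φ = ¬3/7 = 4/7
(χ ↔ ψ) ∧ ¬φ = 5/7 ∧ 4/7 = 4/7
χ ∧ φ = 6/7 ∧ 3/7 = 3/7
((χ ↔ ψ) ∧ ¬φ) ↔ (χ ∧ φ) = 4/7 ↔ 3/7 = 6/7
φ → φ = 3/7 → 3/7 = 1
χ ∧ χ = 6/7 ∧ 6/7 = 6/7
ψ ↔ (χ ∧ χ) = 4/7 ↔ 6/7 = 5/7
(φ → φ) ↔ (ψ ↔ (χ ∧ χ)) = 1 ↔ 5/7 = 5/7
(((χ ↔ ψ) ∧ ¬φ) ↔ (χ ∧ φ)) ↔ ((φ → φ) ↔ (ψ ↔ (χ ∧ χ))) = 6/7 ↔ 5/7 = 6/7
φ → ψ = 3/7 → 4/7 = 1
ψ ↔ (φ → ψ) = 4/7 ↔ 1 = 4/7
¬(ψ ↔ (φ → ψ)) = ¬4/7 = 3/7
((((χ ↔ ψ) ∧ ¬φ) ↔ (χ ∧ φ)) ↔ ((φ → φ) ↔ (ψ ↔ (χ ∧ χ)))) ∧ ¬(ψ ↔ (φ → ψ)) = 6/7 ∧ 3/7 = 3/7
ψ → χ = 4/7 → 6/7 = 1
(ψ → χ) ↔ φ = 1 ↔ 3/7 = 3/7
ψ → χ = 4/7 → 6/7 = 1
((ψ → χ) ↔ φ) → (ψ → χ) = 3/7 → 1 = 1
¬χ = ¬6/7 = 1/7
φ → φ = 3/7 → 3/7 = 1
(φ → φ) ∧ χ = 1 ∧ 6/7 = 6/7
¬χ ∧ ((φ → φ) ∧ χ) = 1/7 ∧ 6/7 = 1/7
(((ψ → χ) ↔ φ) → (ψ → χ)) → (¬χ ∧ ((φ → φ) ∧ χ)) = 1 → 1/7 = 1/7
(((((χ ↔ ψ) ∧ ¬φ) ↔ (χ ∧ φ)) ↔ ((φ → φ) ↔ (ψ ↔ (χ ∧ χ)))) ∧ ¬(ψ ↔ (φ → ψ))) ∧ ((((ψ → χ) ↔ φ) → (ψ → χ)) → (¬χ ∧ ((φ → φ) ∧ χ))) = 3/7 ∧ 1/7 = 1/7

1/7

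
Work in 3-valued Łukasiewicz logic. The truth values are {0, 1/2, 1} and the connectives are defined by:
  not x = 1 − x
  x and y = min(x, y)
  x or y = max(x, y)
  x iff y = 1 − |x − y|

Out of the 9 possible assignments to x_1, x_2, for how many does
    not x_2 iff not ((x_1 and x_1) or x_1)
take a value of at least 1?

x_1 = 0, x_2 = 0 ↦ 1  ≥
x_1 = 0, x_2 = 1/2 ↦ 1/2  <
x_1 = 0, x_2 = 1 ↦ 0  <
x_1 = 1/2, x_2 = 0 ↦ 1/2  <
x_1 = 1/2, x_2 = 1/2 ↦ 1  ≥
x_1 = 1/2, x_2 = 1 ↦ 1/2  <
x_1 = 1, x_2 = 0 ↦ 0  <
x_1 = 1, x_2 = 1/2 ↦ 1/2  <
x_1 = 1, x_2 = 1 ↦ 1  ≥
So 3 of the 9 assignments meet the threshold.

3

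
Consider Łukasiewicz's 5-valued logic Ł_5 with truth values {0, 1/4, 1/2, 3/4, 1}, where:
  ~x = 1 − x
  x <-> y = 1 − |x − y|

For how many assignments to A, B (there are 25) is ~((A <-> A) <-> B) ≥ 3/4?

value 1: 5 assignments (counts)
value 3/4: 5 assignments (counts)
value 1/2: 5 assignments
value 1/4: 5 assignments
value 0: 5 assignments
So 10 of the 25 assignments meet the threshold.

10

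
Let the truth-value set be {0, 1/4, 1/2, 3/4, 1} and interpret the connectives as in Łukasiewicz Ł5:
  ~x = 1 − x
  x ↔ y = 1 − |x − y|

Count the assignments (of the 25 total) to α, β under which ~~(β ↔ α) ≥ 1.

5

value 1: 5 assignments (counts)
value 3/4: 8 assignments
value 1/2: 6 assignments
value 1/4: 4 assignments
value 0: 2 assignments
So 5 of the 25 assignments meet the threshold.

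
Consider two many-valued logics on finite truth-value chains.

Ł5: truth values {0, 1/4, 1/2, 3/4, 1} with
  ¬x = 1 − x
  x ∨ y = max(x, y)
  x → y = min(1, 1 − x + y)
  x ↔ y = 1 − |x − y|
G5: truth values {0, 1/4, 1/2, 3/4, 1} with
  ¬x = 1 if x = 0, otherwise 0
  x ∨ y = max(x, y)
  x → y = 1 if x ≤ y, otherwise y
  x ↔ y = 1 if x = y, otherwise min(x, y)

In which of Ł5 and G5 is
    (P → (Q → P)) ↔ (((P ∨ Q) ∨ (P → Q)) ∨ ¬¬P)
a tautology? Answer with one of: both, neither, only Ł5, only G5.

only G5

In Ł5: at P = 1/4, Q = 0 the value is 3/4 — not a tautology.
In G5: every assignment gives 1 — tautology.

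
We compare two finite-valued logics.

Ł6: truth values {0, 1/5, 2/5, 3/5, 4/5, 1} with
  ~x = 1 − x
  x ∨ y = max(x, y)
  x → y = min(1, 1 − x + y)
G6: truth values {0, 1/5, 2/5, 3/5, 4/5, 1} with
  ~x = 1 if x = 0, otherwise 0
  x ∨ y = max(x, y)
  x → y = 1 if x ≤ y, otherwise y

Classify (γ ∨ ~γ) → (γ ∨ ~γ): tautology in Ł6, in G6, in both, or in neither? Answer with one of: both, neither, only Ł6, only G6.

both

In Ł6: every assignment gives 1 — tautology.
In G6: every assignment gives 1 — tautology.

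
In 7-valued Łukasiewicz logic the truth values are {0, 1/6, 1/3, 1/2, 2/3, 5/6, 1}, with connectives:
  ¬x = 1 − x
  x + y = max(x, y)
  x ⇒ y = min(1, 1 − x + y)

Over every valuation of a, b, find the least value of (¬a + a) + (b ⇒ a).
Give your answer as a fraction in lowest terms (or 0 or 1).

1/2

Take a = 1/2, b = 1:
¬a = ¬1/2 = 1/2
¬a + a = 1/2 + 1/2 = 1/2
b ⇒ a = 1 ⇒ 1/2 = 1/2
(¬a + a) + (b ⇒ a) = 1/2 + 1/2 = 1/2
No assignment yields a value below 1/2, so this is the minimum.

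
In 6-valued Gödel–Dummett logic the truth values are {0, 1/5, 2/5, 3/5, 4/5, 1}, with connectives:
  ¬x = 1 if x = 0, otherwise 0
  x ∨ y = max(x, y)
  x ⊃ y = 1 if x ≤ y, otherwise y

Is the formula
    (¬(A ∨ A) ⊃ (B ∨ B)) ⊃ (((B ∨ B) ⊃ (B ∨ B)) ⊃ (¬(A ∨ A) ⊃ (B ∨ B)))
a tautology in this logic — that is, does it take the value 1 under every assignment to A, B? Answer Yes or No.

Yes

At A = 2/5, B = 0, for instance:
A ∨ A = 2/5 ∨ 2/5 = 2/5
¬(A ∨ A) = ¬2/5 = 0
B ∨ B = 0 ∨ 0 = 0
¬(A ∨ A) ⊃ (B ∨ B) = 0 ⊃ 0 = 1
B ∨ B = 0 ∨ 0 = 0
(B ∨ B) ⊃ (B ∨ B) = 0 ⊃ 0 = 1
¬(A ∨ A) ⊃ (B ∨ B) = 0 ⊃ 0 = 1
((B ∨ B) ⊃ (B ∨ B)) ⊃ (¬(A ∨ A) ⊃ (B ∨ B)) = 1 ⊃ 1 = 1
(¬(A ∨ A) ⊃ (B ∨ B)) ⊃ (((B ∨ B) ⊃ (B ∨ B)) ⊃ (¬(A ∨ A) ⊃ (B ∨ B))) = 1 ⊃ 1 = 1
and checking the remaining 35 assignments likewise gives ≥ 1 in every case.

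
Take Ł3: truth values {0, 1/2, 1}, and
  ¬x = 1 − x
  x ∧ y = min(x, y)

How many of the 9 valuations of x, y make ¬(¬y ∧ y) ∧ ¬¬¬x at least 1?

2

x = 0, y = 0 ↦ 1  ≥
x = 0, y = 1/2 ↦ 1/2  <
x = 0, y = 1 ↦ 1  ≥
x = 1/2, y = 0 ↦ 1/2  <
x = 1/2, y = 1/2 ↦ 1/2  <
x = 1/2, y = 1 ↦ 1/2  <
x = 1, y = 0 ↦ 0  <
x = 1, y = 1/2 ↦ 0  <
x = 1, y = 1 ↦ 0  <
So 2 of the 9 assignments meet the threshold.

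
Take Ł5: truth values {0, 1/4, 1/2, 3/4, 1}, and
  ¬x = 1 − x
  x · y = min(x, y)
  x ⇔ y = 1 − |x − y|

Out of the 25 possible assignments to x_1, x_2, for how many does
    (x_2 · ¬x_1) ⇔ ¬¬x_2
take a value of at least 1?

15

value 1: 15 assignments (counts)
value 3/4: 4 assignments
value 1/2: 3 assignments
value 1/4: 2 assignments
value 0: 1 assignment
So 15 of the 25 assignments meet the threshold.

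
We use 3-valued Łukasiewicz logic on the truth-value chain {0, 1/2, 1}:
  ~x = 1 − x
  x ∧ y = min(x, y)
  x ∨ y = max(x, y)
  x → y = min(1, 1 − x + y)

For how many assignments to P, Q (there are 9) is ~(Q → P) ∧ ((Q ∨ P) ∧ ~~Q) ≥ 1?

1

P = 0, Q = 0 ↦ 0  <
P = 0, Q = 1/2 ↦ 1/2  <
P = 0, Q = 1 ↦ 1  ≥
P = 1/2, Q = 0 ↦ 0  <
P = 1/2, Q = 1/2 ↦ 0  <
P = 1/2, Q = 1 ↦ 1/2  <
P = 1, Q = 0 ↦ 0  <
P = 1, Q = 1/2 ↦ 0  <
P = 1, Q = 1 ↦ 0  <
So 1 of the 9 assignments meets the threshold.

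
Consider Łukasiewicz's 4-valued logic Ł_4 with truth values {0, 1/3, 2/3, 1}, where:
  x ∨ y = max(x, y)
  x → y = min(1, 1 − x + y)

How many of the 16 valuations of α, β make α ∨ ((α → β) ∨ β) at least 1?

13

α = 0, β = 0 ↦ 1  ≥
α = 0, β = 1/3 ↦ 1  ≥
α = 0, β = 2/3 ↦ 1  ≥
α = 0, β = 1 ↦ 1  ≥
α = 1/3, β = 0 ↦ 2/3  <
α = 1/3, β = 1/3 ↦ 1  ≥
α = 1/3, β = 2/3 ↦ 1  ≥
α = 1/3, β = 1 ↦ 1  ≥
α = 2/3, β = 0 ↦ 2/3  <
α = 2/3, β = 1/3 ↦ 2/3  <
α = 2/3, β = 2/3 ↦ 1  ≥
α = 2/3, β = 1 ↦ 1  ≥
α = 1, β = 0 ↦ 1  ≥
α = 1, β = 1/3 ↦ 1  ≥
α = 1, β = 2/3 ↦ 1  ≥
α = 1, β = 1 ↦ 1  ≥
So 13 of the 16 assignments meet the threshold.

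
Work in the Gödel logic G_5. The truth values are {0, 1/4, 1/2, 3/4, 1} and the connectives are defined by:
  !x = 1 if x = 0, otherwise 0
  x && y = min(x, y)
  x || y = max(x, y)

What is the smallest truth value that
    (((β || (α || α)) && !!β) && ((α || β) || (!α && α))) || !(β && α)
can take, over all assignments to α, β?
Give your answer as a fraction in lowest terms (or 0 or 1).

1/4

Take α = 1/4, β = 1/4:
α || α = 1/4 || 1/4 = 1/4
β || (α || α) = 1/4 || 1/4 = 1/4
!β = !1/4 = 0
!!β = !0 = 1
(β || (α || α)) && !!β = 1/4 && 1 = 1/4
α || β = 1/4 || 1/4 = 1/4
!α = !1/4 = 0
!α && α = 0 && 1/4 = 0
(α || β) || (!α && α) = 1/4 || 0 = 1/4
((β || (α || α)) && !!β) && ((α || β) || (!α && α)) = 1/4 && 1/4 = 1/4
β && α = 1/4 && 1/4 = 1/4
!(β && α) = !1/4 = 0
(((β || (α || α)) && !!β) && ((α || β) || (!α && α))) || !(β && α) = 1/4 || 0 = 1/4
No assignment yields a value below 1/4, so this is the minimum.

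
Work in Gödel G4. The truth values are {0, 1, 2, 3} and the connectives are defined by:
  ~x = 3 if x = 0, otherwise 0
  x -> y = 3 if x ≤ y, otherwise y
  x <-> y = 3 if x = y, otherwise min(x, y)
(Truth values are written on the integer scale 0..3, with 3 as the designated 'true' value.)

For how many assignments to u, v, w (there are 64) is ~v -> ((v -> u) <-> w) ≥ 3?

value 3: 52 assignments (counts)
value 2: 4 assignments
value 1: 4 assignments
value 0: 4 assignments
So 52 of the 64 assignments meet the threshold.

52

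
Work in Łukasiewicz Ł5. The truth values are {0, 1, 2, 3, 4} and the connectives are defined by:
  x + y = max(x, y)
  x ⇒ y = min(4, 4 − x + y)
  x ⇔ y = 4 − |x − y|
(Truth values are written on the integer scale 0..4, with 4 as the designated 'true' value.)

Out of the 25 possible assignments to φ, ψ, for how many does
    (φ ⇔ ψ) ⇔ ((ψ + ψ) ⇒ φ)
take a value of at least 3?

value 4: 15 assignments (counts)
value 3: 4 assignments (counts)
value 2: 3 assignments
value 1: 2 assignments
value 0: 1 assignment
So 19 of the 25 assignments meet the threshold.

19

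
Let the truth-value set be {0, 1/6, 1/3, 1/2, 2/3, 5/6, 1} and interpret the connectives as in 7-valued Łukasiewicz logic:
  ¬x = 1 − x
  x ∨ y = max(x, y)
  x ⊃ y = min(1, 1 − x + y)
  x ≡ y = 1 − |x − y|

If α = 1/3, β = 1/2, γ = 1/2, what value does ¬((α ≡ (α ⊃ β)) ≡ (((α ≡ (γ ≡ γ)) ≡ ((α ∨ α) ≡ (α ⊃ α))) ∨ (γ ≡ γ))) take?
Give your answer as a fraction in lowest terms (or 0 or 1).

α ⊃ β = 1/3 ⊃ 1/2 = 1
α ≡ (α ⊃ β) = 1/3 ≡ 1 = 1/3
γ ≡ γ = 1/2 ≡ 1/2 = 1
α ≡ (γ ≡ γ) = 1/3 ≡ 1 = 1/3
α ∨ α = 1/3 ∨ 1/3 = 1/3
α ⊃ α = 1/3 ⊃ 1/3 = 1
(α ∨ α) ≡ (α ⊃ α) = 1/3 ≡ 1 = 1/3
(α ≡ (γ ≡ γ)) ≡ ((α ∨ α) ≡ (α ⊃ α)) = 1/3 ≡ 1/3 = 1
γ ≡ γ = 1/2 ≡ 1/2 = 1
((α ≡ (γ ≡ γ)) ≡ ((α ∨ α) ≡ (α ⊃ α))) ∨ (γ ≡ γ) = 1 ∨ 1 = 1
(α ≡ (α ⊃ β)) ≡ (((α ≡ (γ ≡ γ)) ≡ ((α ∨ α) ≡ (α ⊃ α))) ∨ (γ ≡ γ)) = 1/3 ≡ 1 = 1/3
¬((α ≡ (α ⊃ β)) ≡ (((α ≡ (γ ≡ γ)) ≡ ((α ∨ α) ≡ (α ⊃ α))) ∨ (γ ≡ γ))) = ¬1/3 = 2/3

2/3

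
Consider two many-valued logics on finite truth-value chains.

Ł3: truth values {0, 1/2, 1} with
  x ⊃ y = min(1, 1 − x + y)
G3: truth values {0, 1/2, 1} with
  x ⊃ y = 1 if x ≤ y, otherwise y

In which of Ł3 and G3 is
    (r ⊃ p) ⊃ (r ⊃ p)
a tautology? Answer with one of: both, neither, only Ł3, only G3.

both

In Ł3: every assignment gives 1 — tautology.
In G3: every assignment gives 1 — tautology.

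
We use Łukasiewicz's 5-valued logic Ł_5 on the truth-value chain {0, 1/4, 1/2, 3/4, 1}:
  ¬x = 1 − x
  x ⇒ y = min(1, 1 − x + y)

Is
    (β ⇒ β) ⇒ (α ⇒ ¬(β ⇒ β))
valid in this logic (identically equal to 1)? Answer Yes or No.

No

Counterexample: take α = 1/4, β = 0.
β ⇒ β = 0 ⇒ 0 = 1
β ⇒ β = 0 ⇒ 0 = 1
¬(β ⇒ β) = ¬1 = 0
α ⇒ ¬(β ⇒ β) = 1/4 ⇒ 0 = 3/4
(β ⇒ β) ⇒ (α ⇒ ¬(β ⇒ β)) = 1 ⇒ 3/4 = 3/4
This gives 3/4 ≠ 1.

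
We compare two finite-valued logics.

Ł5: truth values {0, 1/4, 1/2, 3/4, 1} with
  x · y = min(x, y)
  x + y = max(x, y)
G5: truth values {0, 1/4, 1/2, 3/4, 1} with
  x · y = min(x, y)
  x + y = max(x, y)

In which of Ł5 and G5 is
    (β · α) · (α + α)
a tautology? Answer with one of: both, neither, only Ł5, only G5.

In Ł5: at α = 0, β = 0 the value is 0 — not a tautology.
In G5: at α = 0, β = 0 the value is 0 — not a tautology.

neither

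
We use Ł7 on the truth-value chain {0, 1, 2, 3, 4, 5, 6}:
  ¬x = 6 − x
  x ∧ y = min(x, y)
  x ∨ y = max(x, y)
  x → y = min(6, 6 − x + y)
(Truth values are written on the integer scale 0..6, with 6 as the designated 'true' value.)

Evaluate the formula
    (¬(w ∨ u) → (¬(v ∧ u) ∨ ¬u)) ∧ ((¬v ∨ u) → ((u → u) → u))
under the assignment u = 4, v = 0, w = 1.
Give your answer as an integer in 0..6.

4

w ∨ u = 1 ∨ 4 = 4
¬(w ∨ u) = ¬4 = 2
v ∧ u = 0 ∧ 4 = 0
¬(v ∧ u) = ¬0 = 6
¬u = ¬4 = 2
¬(v ∧ u) ∨ ¬u = 6 ∨ 2 = 6
¬(w ∨ u) → (¬(v ∧ u) ∨ ¬u) = 2 → 6 = 6
¬v = ¬0 = 6
¬v ∨ u = 6 ∨ 4 = 6
u → u = 4 → 4 = 6
(u → u) → u = 6 → 4 = 4
(¬v ∨ u) → ((u → u) → u) = 6 → 4 = 4
(¬(w ∨ u) → (¬(v ∧ u) ∨ ¬u)) ∧ ((¬v ∨ u) → ((u → u) → u)) = 6 ∧ 4 = 4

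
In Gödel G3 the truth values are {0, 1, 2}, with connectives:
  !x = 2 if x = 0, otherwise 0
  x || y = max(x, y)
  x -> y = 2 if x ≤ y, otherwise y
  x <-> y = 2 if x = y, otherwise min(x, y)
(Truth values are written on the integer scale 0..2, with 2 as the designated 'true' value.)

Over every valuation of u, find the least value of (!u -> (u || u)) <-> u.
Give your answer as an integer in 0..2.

1

Take u = 1:
!u = !1 = 0
u || u = 1 || 1 = 1
!u -> (u || u) = 0 -> 1 = 2
(!u -> (u || u)) <-> u = 2 <-> 1 = 1
No assignment yields a value below 1, so this is the minimum.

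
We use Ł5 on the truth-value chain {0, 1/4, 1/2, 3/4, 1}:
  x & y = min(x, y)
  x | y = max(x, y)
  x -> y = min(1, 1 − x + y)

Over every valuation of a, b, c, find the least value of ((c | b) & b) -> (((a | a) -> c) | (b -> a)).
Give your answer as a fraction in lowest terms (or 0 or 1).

Take a = 1/2, b = 1, c = 0:
c | b = 0 | 1 = 1
(c | b) & b = 1 & 1 = 1
a | a = 1/2 | 1/2 = 1/2
(a | a) -> c = 1/2 -> 0 = 1/2
b -> a = 1 -> 1/2 = 1/2
((a | a) -> c) | (b -> a) = 1/2 | 1/2 = 1/2
((c | b) & b) -> (((a | a) -> c) | (b -> a)) = 1 -> 1/2 = 1/2
No assignment yields a value below 1/2, so this is the minimum.

1/2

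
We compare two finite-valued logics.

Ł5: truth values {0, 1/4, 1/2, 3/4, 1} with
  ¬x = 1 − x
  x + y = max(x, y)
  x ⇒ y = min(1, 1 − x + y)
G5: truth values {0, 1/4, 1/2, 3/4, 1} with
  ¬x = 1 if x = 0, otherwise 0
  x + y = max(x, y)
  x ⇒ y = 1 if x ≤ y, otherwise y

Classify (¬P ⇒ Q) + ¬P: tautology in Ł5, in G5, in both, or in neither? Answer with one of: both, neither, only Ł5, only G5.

only G5

In Ł5: at P = 1/4, Q = 0 the value is 3/4 — not a tautology.
In G5: every assignment gives 1 — tautology.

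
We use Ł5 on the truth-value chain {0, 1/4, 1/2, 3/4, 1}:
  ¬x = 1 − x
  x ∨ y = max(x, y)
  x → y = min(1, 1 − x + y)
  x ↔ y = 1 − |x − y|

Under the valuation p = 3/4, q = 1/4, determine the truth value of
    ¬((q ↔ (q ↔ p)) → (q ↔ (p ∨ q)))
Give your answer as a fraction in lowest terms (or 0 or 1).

1/4

q ↔ p = 1/4 ↔ 3/4 = 1/2
q ↔ (q ↔ p) = 1/4 ↔ 1/2 = 3/4
p ∨ q = 3/4 ∨ 1/4 = 3/4
q ↔ (p ∨ q) = 1/4 ↔ 3/4 = 1/2
(q ↔ (q ↔ p)) → (q ↔ (p ∨ q)) = 3/4 → 1/2 = 3/4
¬((q ↔ (q ↔ p)) → (q ↔ (p ∨ q))) = ¬3/4 = 1/4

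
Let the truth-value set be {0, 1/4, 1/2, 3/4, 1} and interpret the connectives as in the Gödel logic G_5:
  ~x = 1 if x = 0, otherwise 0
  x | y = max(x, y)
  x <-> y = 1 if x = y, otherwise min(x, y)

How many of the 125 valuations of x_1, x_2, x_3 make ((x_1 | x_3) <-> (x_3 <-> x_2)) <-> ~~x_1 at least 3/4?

34

value 1: 23 assignments (counts)
value 3/4: 11 assignments (counts)
value 1/2: 16 assignments
value 1/4: 23 assignments
value 0: 52 assignments
So 34 of the 125 assignments meet the threshold.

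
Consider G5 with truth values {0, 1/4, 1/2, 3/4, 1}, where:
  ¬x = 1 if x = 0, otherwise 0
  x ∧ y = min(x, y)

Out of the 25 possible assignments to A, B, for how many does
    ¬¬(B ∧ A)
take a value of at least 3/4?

16

value 1: 16 assignments (counts)
value 0: 9 assignments
So 16 of the 25 assignments meet the threshold.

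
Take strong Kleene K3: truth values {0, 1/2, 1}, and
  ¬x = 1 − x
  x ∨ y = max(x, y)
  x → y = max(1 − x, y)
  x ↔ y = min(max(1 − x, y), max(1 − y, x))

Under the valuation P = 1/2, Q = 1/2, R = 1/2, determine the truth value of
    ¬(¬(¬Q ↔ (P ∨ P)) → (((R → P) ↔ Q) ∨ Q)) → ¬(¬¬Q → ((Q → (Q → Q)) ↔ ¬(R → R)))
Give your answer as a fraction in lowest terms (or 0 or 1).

1/2

¬Q = ¬1/2 = 1/2
P ∨ P = 1/2 ∨ 1/2 = 1/2
¬Q ↔ (P ∨ P) = 1/2 ↔ 1/2 = 1/2
¬(¬Q ↔ (P ∨ P)) = ¬1/2 = 1/2
R → P = 1/2 → 1/2 = 1/2
(R → P) ↔ Q = 1/2 ↔ 1/2 = 1/2
((R → P) ↔ Q) ∨ Q = 1/2 ∨ 1/2 = 1/2
¬(¬Q ↔ (P ∨ P)) → (((R → P) ↔ Q) ∨ Q) = 1/2 → 1/2 = 1/2
¬(¬(¬Q ↔ (P ∨ P)) → (((R → P) ↔ Q) ∨ Q)) = ¬1/2 = 1/2
¬Q = ¬1/2 = 1/2
¬¬Q = ¬1/2 = 1/2
Q → Q = 1/2 → 1/2 = 1/2
Q → (Q → Q) = 1/2 → 1/2 = 1/2
R → R = 1/2 → 1/2 = 1/2
¬(R → R) = ¬1/2 = 1/2
(Q → (Q → Q)) ↔ ¬(R → R) = 1/2 ↔ 1/2 = 1/2
¬¬Q → ((Q → (Q → Q)) ↔ ¬(R → R)) = 1/2 → 1/2 = 1/2
¬(¬¬Q → ((Q → (Q → Q)) ↔ ¬(R → R))) = ¬1/2 = 1/2
¬(¬(¬Q ↔ (P ∨ P)) → (((R → P) ↔ Q) ∨ Q)) → ¬(¬¬Q → ((Q → (Q → Q)) ↔ ¬(R → R))) = 1/2 → 1/2 = 1/2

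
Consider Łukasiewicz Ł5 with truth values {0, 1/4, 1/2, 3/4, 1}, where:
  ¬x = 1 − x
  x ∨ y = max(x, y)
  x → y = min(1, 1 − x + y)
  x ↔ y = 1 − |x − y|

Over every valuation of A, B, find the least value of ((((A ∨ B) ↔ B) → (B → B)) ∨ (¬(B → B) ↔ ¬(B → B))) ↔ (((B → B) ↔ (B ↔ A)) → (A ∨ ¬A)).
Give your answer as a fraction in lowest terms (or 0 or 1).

1/2

Take A = 1/2, B = 1/2:
A ∨ B = 1/2 ∨ 1/2 = 1/2
(A ∨ B) ↔ B = 1/2 ↔ 1/2 = 1
B → B = 1/2 → 1/2 = 1
((A ∨ B) ↔ B) → (B → B) = 1 → 1 = 1
B → B = 1/2 → 1/2 = 1
¬(B → B) = ¬1 = 0
B → B = 1/2 → 1/2 = 1
¬(B → B) = ¬1 = 0
¬(B → B) ↔ ¬(B → B) = 0 ↔ 0 = 1
(((A ∨ B) ↔ B) → (B → B)) ∨ (¬(B → B) ↔ ¬(B → B)) = 1 ∨ 1 = 1
B → B = 1/2 → 1/2 = 1
B ↔ A = 1/2 ↔ 1/2 = 1
(B → B) ↔ (B ↔ A) = 1 ↔ 1 = 1
¬A = ¬1/2 = 1/2
A ∨ ¬A = 1/2 ∨ 1/2 = 1/2
((B → B) ↔ (B ↔ A)) → (A ∨ ¬A) = 1 → 1/2 = 1/2
((((A ∨ B) ↔ B) → (B → B)) ∨ (¬(B → B) ↔ ¬(B → B))) ↔ (((B → B) ↔ (B ↔ A)) → (A ∨ ¬A)) = 1 ↔ 1/2 = 1/2
No assignment yields a value below 1/2, so this is the minimum.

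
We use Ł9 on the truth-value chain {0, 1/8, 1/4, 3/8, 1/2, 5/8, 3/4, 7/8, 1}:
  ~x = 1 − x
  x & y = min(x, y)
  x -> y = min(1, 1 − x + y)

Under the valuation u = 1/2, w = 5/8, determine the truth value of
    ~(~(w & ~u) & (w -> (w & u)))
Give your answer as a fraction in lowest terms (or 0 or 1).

1/2

~u = ~1/2 = 1/2
w & ~u = 5/8 & 1/2 = 1/2
~(w & ~u) = ~1/2 = 1/2
w & u = 5/8 & 1/2 = 1/2
w -> (w & u) = 5/8 -> 1/2 = 7/8
~(w & ~u) & (w -> (w & u)) = 1/2 & 7/8 = 1/2
~(~(w & ~u) & (w -> (w & u))) = ~1/2 = 1/2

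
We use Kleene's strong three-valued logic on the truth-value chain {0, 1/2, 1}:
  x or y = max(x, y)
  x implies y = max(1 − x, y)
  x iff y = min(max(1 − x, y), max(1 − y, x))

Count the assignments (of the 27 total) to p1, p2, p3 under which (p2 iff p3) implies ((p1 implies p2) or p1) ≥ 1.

22

value 1: 22 assignments (counts)
value 1/2: 5 assignments
So 22 of the 27 assignments meet the threshold.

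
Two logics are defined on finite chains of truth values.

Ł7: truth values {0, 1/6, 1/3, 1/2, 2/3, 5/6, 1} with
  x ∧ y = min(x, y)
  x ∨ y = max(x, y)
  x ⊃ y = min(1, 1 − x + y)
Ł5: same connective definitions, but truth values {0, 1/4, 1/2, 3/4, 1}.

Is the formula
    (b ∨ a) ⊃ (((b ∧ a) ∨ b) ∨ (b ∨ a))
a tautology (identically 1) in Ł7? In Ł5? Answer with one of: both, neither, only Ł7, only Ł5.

In Ł7: every assignment gives 1 — tautology.
In Ł5: every assignment gives 1 — tautology.

both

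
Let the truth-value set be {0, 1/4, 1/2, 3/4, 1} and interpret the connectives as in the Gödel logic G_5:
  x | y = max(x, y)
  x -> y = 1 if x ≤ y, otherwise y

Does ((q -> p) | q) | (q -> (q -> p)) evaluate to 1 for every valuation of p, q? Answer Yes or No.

No

Counterexample: take p = 0, q = 1/4.
q -> p = 1/4 -> 0 = 0
(q -> p) | q = 0 | 1/4 = 1/4
q -> p = 1/4 -> 0 = 0
q -> (q -> p) = 1/4 -> 0 = 0
((q -> p) | q) | (q -> (q -> p)) = 1/4 | 0 = 1/4
This gives 1/4 ≠ 1.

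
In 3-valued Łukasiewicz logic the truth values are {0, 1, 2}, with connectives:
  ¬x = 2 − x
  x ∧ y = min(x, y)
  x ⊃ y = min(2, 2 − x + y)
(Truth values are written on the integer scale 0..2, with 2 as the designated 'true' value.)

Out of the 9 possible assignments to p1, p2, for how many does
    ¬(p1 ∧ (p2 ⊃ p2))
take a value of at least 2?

p1 = 0, p2 = 0 ↦ 2  ≥
p1 = 0, p2 = 1 ↦ 2  ≥
p1 = 0, p2 = 2 ↦ 2  ≥
p1 = 1, p2 = 0 ↦ 1  <
p1 = 1, p2 = 1 ↦ 1  <
p1 = 1, p2 = 2 ↦ 1  <
p1 = 2, p2 = 0 ↦ 0  <
p1 = 2, p2 = 1 ↦ 0  <
p1 = 2, p2 = 2 ↦ 0  <
So 3 of the 9 assignments meet the threshold.

3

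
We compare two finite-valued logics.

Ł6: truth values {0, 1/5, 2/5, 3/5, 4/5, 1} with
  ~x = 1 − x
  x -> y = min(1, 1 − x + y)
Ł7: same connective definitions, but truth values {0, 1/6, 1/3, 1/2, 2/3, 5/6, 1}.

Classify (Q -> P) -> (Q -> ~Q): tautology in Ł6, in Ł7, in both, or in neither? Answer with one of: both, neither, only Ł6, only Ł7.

neither

In Ł6: at P = 1/5, Q = 1 the value is 4/5 — not a tautology.
In Ł7: at P = 1/6, Q = 1 the value is 5/6 — not a tautology.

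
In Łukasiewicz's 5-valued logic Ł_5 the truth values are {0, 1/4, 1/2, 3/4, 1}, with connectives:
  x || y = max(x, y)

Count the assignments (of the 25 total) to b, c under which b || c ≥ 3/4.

16

value 1: 9 assignments (counts)
value 3/4: 7 assignments (counts)
value 1/2: 5 assignments
value 1/4: 3 assignments
value 0: 1 assignment
So 16 of the 25 assignments meet the threshold.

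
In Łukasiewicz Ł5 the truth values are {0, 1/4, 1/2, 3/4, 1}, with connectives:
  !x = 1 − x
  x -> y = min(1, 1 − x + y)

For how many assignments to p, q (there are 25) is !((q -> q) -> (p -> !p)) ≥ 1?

5

value 1: 5 assignments (counts)
value 1/2: 5 assignments
value 0: 15 assignments
So 5 of the 25 assignments meet the threshold.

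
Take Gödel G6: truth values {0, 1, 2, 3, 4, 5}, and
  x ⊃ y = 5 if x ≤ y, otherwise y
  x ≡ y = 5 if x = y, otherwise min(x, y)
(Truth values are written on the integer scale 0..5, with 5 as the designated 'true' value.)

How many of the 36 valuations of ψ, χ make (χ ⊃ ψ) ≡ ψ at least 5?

21

value 5: 21 assignments (counts)
value 4: 5 assignments
value 3: 4 assignments
value 2: 3 assignments
value 1: 2 assignments
value 0: 1 assignment
So 21 of the 36 assignments meet the threshold.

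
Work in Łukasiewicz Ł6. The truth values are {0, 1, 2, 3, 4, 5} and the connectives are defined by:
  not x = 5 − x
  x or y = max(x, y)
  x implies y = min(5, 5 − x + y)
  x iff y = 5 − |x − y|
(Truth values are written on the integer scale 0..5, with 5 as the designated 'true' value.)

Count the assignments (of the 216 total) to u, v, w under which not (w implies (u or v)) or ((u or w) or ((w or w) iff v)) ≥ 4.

value 5: 91 assignments (counts)
value 4: 73 assignments (counts)
value 3: 34 assignments
value 2: 12 assignments
value 1: 5 assignments
value 0: 1 assignment
So 164 of the 216 assignments meet the threshold.

164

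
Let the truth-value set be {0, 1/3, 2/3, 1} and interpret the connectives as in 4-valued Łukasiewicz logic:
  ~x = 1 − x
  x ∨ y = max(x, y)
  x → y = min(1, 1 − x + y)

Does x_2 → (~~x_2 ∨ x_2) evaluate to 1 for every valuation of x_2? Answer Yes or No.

x_2 = 0 ↦ 1
x_2 = 1/3 ↦ 1
x_2 = 2/3 ↦ 1
x_2 = 1 ↦ 1
Every assignment gives a value ≥ 1.

Yes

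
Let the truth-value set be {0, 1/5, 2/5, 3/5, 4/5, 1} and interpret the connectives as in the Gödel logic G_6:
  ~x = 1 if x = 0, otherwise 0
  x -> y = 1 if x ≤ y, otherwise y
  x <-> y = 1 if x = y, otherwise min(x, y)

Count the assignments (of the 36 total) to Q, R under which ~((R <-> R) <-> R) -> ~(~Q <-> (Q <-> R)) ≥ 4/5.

value 1: 30 assignments (counts)
value 0: 6 assignments
So 30 of the 36 assignments meet the threshold.

30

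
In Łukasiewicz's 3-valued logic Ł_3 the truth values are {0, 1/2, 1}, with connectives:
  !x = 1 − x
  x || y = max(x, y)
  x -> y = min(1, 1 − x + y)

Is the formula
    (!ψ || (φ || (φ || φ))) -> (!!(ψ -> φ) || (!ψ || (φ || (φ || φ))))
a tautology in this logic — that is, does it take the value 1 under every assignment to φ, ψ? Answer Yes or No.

φ = 0, ψ = 0 ↦ 1
φ = 0, ψ = 1/2 ↦ 1
φ = 0, ψ = 1 ↦ 1
φ = 1/2, ψ = 0 ↦ 1
φ = 1/2, ψ = 1/2 ↦ 1
φ = 1/2, ψ = 1 ↦ 1
φ = 1, ψ = 0 ↦ 1
φ = 1, ψ = 1/2 ↦ 1
φ = 1, ψ = 1 ↦ 1
Every assignment gives a value ≥ 1.

Yes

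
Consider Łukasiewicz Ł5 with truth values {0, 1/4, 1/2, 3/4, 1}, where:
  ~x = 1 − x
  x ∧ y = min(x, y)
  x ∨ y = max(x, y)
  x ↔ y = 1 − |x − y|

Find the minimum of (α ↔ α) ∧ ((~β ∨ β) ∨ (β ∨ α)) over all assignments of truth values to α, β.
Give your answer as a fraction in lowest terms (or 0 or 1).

Take α = 0, β = 1/2:
α ↔ α = 0 ↔ 0 = 1
~β = ~1/2 = 1/2
~β ∨ β = 1/2 ∨ 1/2 = 1/2
β ∨ α = 1/2 ∨ 0 = 1/2
(~β ∨ β) ∨ (β ∨ α) = 1/2 ∨ 1/2 = 1/2
(α ↔ α) ∧ ((~β ∨ β) ∨ (β ∨ α)) = 1 ∧ 1/2 = 1/2
No assignment yields a value below 1/2, so this is the minimum.

1/2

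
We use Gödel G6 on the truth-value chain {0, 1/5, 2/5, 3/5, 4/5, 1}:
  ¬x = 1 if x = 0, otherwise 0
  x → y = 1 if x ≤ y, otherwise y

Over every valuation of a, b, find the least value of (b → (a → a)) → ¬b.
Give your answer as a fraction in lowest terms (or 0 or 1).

0

Take a = 0, b = 1/5:
a → a = 0 → 0 = 1
b → (a → a) = 1/5 → 1 = 1
¬b = ¬1/5 = 0
(b → (a → a)) → ¬b = 1 → 0 = 0
No assignment yields a value below 0, so this is the minimum.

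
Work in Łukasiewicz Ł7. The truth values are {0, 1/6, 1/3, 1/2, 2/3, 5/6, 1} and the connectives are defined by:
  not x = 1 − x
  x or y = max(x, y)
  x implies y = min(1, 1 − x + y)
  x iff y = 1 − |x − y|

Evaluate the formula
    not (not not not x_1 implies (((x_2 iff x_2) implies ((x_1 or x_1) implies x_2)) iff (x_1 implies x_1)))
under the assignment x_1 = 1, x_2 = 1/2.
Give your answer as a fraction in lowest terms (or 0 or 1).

not x_1 = not 1 = 0
not not x_1 = not 0 = 1
not not not x_1 = not 1 = 0
x_2 iff x_2 = 1/2 iff 1/2 = 1
x_1 or x_1 = 1 or 1 = 1
(x_1 or x_1) implies x_2 = 1 implies 1/2 = 1/2
(x_2 iff x_2) implies ((x_1 or x_1) implies x_2) = 1 implies 1/2 = 1/2
x_1 implies x_1 = 1 implies 1 = 1
((x_2 iff x_2) implies ((x_1 or x_1) implies x_2)) iff (x_1 implies x_1) = 1/2 iff 1 = 1/2
not not not x_1 implies (((x_2 iff x_2) implies ((x_1 or x_1) implies x_2)) iff (x_1 implies x_1)) = 0 implies 1/2 = 1
not (not not not x_1 implies (((x_2 iff x_2) implies ((x_1 or x_1) implies x_2)) iff (x_1 implies x_1))) = not 1 = 0

0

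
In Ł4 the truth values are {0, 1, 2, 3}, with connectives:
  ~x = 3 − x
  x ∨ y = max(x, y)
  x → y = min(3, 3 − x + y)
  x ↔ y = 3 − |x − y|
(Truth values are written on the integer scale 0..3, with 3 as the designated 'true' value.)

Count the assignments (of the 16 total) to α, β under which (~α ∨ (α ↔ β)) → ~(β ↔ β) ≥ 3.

α = 0, β = 0 ↦ 0  <
α = 0, β = 1 ↦ 0  <
α = 0, β = 2 ↦ 0  <
α = 0, β = 3 ↦ 0  <
α = 1, β = 0 ↦ 1  <
α = 1, β = 1 ↦ 0  <
α = 1, β = 2 ↦ 1  <
α = 1, β = 3 ↦ 1  <
α = 2, β = 0 ↦ 2  <
α = 2, β = 1 ↦ 1  <
α = 2, β = 2 ↦ 0  <
α = 2, β = 3 ↦ 1  <
α = 3, β = 0 ↦ 3  ≥
α = 3, β = 1 ↦ 2  <
α = 3, β = 2 ↦ 1  <
α = 3, β = 3 ↦ 0  <
So 1 of the 16 assignments meets the threshold.

1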